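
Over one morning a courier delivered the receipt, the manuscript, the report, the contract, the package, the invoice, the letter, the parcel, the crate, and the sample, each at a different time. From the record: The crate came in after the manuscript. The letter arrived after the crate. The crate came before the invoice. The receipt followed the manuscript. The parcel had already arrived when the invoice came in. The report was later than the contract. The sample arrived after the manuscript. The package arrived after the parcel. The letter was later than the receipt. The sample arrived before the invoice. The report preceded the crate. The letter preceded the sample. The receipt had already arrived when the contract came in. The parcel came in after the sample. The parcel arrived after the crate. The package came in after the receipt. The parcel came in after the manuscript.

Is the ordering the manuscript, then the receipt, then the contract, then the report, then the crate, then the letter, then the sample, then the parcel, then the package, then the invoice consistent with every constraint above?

Check each stated constraint against the proposed order — e.g. the receipt is ahead of the package; the manuscript is ahead of the parcel. Every pair is in the required order; nothing is violated.

yes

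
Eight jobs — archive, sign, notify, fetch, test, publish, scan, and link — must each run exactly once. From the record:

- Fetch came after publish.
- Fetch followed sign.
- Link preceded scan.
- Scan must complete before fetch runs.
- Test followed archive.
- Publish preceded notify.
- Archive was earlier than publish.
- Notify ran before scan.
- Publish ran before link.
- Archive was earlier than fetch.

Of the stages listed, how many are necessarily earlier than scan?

4

Directly stated before scan: link and notify.
Archive reaches scan via archive → publish → link → scan.
Publish reaches scan via publish → link → scan.
That's archive, link, notify, and publish — 4 in all.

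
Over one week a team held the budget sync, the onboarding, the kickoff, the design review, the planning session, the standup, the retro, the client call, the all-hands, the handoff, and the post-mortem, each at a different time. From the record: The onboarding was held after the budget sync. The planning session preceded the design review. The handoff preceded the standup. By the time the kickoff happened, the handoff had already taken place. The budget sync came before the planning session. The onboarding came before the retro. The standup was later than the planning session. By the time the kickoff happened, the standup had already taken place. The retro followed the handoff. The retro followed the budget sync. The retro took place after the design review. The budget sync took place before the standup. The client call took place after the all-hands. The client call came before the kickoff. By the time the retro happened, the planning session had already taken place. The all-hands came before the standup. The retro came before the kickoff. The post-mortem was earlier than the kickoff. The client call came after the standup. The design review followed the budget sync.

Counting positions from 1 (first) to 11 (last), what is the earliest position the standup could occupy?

5

The all-hands, the budget sync, the handoff, and the planning session must all come before the standup — 4 forced predecessors.
Nothing else is forced ahead of the standup, so its earliest slot is position 4 + 1 = 5.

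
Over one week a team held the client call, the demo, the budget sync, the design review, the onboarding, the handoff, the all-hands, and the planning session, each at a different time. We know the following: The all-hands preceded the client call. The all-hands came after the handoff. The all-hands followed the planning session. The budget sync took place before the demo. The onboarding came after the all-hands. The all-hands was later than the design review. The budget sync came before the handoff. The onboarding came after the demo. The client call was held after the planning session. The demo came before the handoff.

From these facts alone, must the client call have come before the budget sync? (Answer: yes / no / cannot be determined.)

no

Tracing the constraints gives the budget sync → the handoff → the all-hands → the client call, so the budget sync must come before the client call.
That means the client call cannot be before the budget sync.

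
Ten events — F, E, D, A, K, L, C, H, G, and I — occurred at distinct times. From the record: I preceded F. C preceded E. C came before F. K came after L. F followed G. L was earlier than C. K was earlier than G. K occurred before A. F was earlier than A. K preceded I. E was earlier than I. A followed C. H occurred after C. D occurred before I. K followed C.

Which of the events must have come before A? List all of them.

Directly stated before A: C, F, and K.
D reaches A via D → I → F → A.
E reaches A via E → I → F → A.
G reaches A via G → F → A.
Likewise I and L each reach A by chaining the stated constraints.
No chain forces H ahead of A.

C, D, E, F, G, I, K, L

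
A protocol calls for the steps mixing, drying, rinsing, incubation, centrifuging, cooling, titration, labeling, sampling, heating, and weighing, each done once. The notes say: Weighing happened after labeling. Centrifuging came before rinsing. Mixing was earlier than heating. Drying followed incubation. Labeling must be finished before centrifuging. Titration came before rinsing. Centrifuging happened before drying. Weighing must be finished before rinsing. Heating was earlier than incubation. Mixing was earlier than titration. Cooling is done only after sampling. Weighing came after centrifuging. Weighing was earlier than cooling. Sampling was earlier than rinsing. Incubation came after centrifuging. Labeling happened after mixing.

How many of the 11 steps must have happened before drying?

Directly stated before drying: centrifuging and incubation.
Heating reaches drying via heating → incubation → drying.
Labeling reaches drying via labeling → centrifuging → drying.
Mixing reaches drying via mixing → labeling → centrifuging → drying.
No chain forces sampling (or any of the others) ahead of drying.
That's centrifuging, heating, incubation, labeling, and mixing — 5 in all.

5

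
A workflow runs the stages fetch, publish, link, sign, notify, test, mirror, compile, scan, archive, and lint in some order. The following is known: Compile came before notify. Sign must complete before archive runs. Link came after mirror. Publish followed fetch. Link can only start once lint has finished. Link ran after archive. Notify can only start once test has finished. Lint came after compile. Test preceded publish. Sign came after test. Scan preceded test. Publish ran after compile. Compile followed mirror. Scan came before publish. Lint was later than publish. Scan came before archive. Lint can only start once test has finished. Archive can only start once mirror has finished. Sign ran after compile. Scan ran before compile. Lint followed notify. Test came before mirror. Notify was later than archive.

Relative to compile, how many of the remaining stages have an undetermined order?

1

Forced before compile: mirror, scan, and test; forced after compile: archive, link, lint, notify, publish, and sign.
That leaves fetch with no forced order relative to compile — 1.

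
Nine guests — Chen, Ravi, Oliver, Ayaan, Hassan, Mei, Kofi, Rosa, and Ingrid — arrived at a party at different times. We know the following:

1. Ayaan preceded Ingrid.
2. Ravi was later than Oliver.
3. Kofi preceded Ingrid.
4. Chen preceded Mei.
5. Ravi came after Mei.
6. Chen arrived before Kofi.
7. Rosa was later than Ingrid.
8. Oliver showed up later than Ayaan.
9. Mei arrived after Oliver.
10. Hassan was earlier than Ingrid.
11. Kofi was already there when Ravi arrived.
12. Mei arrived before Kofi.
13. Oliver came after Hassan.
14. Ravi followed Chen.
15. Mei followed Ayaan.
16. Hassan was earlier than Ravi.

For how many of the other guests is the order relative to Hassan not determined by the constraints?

2

Forced after Hassan: Ingrid, Kofi, Mei, Oliver, Ravi, and Rosa.
That leaves Ayaan and Chen with no forced order relative to Hassan — 2.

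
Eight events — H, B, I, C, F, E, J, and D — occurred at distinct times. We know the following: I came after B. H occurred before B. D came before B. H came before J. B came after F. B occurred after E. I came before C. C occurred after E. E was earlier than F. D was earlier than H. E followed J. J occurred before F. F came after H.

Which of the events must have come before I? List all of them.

B, D, E, F, H, J

Directly stated before I: B.
D reaches I via D → B → I.
E reaches I via E → B → I.
F reaches I via F → B → I.
Likewise H and J each reach I by chaining the stated constraints.
No chain forces C ahead of I.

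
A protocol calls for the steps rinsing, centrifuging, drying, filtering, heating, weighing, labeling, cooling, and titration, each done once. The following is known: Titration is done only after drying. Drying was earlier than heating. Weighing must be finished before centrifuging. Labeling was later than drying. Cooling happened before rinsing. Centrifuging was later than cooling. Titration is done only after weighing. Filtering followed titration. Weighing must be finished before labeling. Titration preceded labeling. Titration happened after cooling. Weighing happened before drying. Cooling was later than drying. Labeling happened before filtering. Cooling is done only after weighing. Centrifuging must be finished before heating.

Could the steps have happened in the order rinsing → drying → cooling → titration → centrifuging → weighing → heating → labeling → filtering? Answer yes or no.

no

The constraints require weighing before centrifuging, but in the proposed sequence centrifuging appears ahead of weighing. That one violation is enough.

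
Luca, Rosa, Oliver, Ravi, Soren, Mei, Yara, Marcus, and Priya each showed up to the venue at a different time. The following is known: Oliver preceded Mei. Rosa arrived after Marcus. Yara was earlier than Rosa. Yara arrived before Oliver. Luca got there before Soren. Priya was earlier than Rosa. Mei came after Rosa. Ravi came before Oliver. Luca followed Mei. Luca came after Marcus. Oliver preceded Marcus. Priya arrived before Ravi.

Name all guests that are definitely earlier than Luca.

Marcus, Mei, Oliver, Priya, Ravi, Rosa, Yara

Directly stated before Luca: Marcus and Mei.
Oliver reaches Luca via Oliver → Mei → Luca.
Priya reaches Luca via Priya → Rosa → Mei → Luca.
Ravi reaches Luca via Ravi → Oliver → Mei → Luca.
Likewise Rosa and Yara each reach Luca by chaining the stated constraints.
No chain forces Soren ahead of Luca.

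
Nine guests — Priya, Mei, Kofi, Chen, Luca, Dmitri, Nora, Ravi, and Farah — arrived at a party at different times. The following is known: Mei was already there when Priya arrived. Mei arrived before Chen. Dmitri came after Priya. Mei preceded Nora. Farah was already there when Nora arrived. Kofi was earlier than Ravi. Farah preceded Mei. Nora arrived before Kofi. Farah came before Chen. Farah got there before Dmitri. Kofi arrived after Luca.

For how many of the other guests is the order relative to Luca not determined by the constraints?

6

Forced after Luca: Kofi and Ravi.
That leaves Chen, Dmitri, Farah, Mei, Nora, and Priya with no forced order relative to Luca — 6.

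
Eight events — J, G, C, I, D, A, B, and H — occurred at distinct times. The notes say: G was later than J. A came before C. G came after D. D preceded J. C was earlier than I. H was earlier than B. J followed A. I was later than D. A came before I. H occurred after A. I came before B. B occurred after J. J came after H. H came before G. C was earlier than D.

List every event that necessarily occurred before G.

A, C, D, H, J

Directly stated before G: D, H, and J.
A reaches G via A → J → G.
C reaches G via C → D → G.
No chain forces B (or any of the others) ahead of G.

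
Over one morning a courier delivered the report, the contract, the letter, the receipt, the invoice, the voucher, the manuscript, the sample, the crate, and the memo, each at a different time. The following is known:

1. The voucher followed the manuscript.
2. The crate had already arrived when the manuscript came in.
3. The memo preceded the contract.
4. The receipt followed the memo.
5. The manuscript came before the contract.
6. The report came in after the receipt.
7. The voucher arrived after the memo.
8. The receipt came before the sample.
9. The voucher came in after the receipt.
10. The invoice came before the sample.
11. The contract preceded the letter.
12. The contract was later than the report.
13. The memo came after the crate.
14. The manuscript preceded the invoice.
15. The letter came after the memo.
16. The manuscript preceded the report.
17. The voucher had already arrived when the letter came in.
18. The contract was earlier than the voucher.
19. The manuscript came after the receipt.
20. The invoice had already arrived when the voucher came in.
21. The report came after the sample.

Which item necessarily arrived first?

The crate has a chain of constraints placing it before every other item, so the crate must be first.

the crate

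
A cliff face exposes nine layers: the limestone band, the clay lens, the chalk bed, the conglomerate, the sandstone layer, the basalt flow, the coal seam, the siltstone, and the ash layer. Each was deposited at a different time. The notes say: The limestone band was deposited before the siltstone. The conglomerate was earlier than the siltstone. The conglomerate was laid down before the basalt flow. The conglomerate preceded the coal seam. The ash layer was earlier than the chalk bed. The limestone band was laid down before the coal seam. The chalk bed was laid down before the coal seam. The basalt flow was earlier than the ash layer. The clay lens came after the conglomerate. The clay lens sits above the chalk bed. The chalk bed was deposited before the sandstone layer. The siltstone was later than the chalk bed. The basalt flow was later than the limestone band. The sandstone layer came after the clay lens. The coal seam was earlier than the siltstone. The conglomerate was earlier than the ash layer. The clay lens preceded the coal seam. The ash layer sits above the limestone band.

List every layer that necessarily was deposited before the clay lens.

the ash layer, the basalt flow, the chalk bed, the conglomerate, the limestone band

Directly stated before the clay lens: the chalk bed and the conglomerate.
The ash layer reaches the clay lens via the ash layer → the chalk bed → the clay lens.
The basalt flow reaches the clay lens via the basalt flow → the ash layer → the chalk bed → the clay lens.
The limestone band reaches the clay lens via the limestone band → the ash layer → the chalk bed → the clay lens.
No chain forces the sandstone layer (or any of the others) ahead of the clay lens.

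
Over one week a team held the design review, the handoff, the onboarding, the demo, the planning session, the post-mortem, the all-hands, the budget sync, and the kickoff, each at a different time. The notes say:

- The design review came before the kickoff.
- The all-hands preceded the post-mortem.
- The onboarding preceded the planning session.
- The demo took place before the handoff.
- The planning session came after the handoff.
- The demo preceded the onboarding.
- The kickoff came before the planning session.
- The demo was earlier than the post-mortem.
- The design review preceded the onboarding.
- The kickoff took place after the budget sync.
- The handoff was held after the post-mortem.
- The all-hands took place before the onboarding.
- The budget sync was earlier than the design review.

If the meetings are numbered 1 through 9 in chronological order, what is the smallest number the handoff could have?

The all-hands, the demo, and the post-mortem must all come before the handoff — 3 forced predecessors.
Nothing else is forced ahead of the handoff, so its earliest slot is position 3 + 1 = 4.

4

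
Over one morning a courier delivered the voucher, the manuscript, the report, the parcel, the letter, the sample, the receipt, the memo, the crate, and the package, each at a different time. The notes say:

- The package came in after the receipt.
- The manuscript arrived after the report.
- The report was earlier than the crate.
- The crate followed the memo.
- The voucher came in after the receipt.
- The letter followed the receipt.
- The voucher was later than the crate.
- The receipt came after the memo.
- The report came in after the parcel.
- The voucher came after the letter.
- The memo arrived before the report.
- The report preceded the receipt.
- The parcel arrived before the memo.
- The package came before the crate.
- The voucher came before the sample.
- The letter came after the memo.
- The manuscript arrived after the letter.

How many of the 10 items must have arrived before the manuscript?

Directly stated before the manuscript: the letter and the report.
The memo reaches the manuscript via the memo → the letter → the manuscript.
The parcel reaches the manuscript via the parcel → the report → the manuscript.
The receipt reaches the manuscript via the receipt → the letter → the manuscript.
No chain forces the voucher (or any of the others) ahead of the manuscript.
That's the letter, the memo, the parcel, the receipt, and the report — 5 in all.

5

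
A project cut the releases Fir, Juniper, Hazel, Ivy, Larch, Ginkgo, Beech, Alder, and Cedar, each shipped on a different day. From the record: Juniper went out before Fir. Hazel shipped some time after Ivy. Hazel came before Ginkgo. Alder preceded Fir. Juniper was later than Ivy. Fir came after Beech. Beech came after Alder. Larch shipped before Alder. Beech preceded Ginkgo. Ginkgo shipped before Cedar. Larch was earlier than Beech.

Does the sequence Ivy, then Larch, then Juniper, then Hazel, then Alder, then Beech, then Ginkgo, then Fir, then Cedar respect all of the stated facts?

Check each stated constraint against the proposed order — e.g. Larch is ahead of Beech; Juniper is ahead of Fir. Every pair is in the required order; nothing is violated.

yes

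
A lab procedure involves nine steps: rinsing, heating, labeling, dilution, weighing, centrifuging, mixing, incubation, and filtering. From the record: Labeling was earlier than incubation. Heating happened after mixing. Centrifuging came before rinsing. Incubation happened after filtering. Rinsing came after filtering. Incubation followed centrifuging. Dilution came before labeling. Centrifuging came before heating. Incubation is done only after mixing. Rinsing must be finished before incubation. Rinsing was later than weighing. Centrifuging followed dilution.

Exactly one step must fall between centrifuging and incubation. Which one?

rinsing

Tracing the constraints gives centrifuging → rinsing → incubation, so rinsing sits after centrifuging and before incubation.
No other step is forced both after centrifuging and before incubation.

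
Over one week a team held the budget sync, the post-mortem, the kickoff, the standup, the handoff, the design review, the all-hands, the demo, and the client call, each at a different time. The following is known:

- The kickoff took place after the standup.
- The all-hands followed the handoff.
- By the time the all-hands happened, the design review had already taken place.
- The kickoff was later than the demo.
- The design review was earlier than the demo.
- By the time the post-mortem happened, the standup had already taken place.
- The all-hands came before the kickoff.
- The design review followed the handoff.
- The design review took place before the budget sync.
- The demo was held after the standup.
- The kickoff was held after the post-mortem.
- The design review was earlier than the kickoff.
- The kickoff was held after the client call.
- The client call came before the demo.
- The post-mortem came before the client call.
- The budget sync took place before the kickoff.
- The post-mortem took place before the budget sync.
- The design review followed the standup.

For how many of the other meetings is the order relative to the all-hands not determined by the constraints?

4

Forced before the all-hands: the design review, the handoff, and the standup; forced after the all-hands: the kickoff.
That leaves the budget sync, the client call, the demo, and the post-mortem with no forced order relative to the all-hands — 4.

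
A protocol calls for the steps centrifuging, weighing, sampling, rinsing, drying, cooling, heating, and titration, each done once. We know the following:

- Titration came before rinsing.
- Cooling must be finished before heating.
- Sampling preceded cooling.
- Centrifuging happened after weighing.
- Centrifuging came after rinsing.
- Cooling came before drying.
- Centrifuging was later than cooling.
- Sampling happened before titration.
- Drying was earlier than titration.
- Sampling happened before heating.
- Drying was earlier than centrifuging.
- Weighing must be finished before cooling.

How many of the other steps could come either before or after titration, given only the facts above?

Forced before titration: cooling, drying, sampling, and weighing; forced after titration: centrifuging and rinsing.
That leaves heating with no forced order relative to titration — 1.

1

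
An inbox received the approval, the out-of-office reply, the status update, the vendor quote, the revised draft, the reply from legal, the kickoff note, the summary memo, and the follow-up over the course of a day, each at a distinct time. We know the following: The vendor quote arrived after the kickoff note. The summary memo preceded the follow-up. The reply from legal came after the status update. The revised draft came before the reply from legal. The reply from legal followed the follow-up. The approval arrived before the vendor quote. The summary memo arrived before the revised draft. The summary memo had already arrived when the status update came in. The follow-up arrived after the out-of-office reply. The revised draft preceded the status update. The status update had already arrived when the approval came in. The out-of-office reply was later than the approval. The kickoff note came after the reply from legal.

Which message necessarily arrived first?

The summary memo has a chain of constraints placing it before every other message, so the summary memo must be first.

the summary memo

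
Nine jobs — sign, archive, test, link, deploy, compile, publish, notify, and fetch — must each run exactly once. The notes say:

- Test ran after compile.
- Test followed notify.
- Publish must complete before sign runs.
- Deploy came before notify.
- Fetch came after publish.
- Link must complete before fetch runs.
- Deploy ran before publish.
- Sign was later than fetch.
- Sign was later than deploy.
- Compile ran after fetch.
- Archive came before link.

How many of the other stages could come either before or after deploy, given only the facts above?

Forced after deploy: compile, fetch, notify, publish, sign, and test.
That leaves archive and link with no forced order relative to deploy — 2.

2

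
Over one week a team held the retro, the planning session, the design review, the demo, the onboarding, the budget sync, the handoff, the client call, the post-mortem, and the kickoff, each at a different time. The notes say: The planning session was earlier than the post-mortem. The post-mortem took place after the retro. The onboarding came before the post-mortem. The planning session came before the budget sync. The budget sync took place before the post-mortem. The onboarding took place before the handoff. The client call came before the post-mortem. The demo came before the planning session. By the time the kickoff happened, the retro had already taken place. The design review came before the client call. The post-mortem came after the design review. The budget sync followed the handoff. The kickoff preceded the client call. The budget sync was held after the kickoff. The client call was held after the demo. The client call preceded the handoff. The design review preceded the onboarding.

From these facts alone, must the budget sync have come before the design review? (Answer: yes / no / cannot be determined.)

no

Tracing the constraints gives the design review → the client call → the handoff → the budget sync, so the design review must come before the budget sync.
That means the budget sync cannot be before the design review.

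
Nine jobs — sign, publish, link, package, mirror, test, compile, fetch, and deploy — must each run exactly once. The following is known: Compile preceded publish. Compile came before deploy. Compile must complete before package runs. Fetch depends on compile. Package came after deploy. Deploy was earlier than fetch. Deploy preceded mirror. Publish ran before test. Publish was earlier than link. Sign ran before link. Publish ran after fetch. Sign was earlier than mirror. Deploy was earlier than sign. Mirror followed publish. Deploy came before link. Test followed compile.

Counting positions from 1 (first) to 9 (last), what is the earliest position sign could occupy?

Compile and deploy must both come before sign — 2 forced predecessors.
Nothing else is forced ahead of sign, so its earliest slot is position 2 + 1 = 3.

3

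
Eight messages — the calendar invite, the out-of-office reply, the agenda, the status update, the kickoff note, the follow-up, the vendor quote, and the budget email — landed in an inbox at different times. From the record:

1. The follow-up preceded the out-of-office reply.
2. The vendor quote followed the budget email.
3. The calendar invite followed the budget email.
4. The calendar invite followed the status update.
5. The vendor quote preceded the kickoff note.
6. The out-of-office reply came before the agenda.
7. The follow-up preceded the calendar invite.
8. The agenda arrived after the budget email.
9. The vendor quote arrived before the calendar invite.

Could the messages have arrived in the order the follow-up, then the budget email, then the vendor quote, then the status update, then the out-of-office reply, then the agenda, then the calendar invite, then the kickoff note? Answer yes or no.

Check each stated constraint against the proposed order — e.g. the vendor quote is ahead of the kickoff note; the follow-up is ahead of the calendar invite. Every pair is in the required order; nothing is violated.

yes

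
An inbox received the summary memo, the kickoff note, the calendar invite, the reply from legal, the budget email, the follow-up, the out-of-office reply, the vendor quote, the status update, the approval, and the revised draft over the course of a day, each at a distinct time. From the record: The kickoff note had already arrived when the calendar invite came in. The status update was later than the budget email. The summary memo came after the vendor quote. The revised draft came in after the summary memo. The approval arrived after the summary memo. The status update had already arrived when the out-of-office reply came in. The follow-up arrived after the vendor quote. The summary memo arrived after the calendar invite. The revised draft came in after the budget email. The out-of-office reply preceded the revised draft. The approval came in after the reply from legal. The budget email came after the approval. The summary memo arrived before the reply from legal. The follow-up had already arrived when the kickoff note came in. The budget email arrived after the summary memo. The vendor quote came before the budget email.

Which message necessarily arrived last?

Every other message has a chain of constraints placing it before the revised draft, so the revised draft is last.

the revised draft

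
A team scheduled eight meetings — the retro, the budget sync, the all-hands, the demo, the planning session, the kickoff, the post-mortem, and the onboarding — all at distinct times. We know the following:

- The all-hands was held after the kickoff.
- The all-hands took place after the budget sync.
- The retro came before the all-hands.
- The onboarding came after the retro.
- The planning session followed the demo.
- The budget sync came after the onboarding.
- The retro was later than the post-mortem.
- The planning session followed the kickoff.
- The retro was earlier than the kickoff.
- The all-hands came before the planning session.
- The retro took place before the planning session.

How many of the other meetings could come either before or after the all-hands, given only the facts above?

1

Forced before the all-hands: the budget sync, the kickoff, the onboarding, the post-mortem, and the retro; forced after the all-hands: the planning session.
That leaves the demo with no forced order relative to the all-hands — 1.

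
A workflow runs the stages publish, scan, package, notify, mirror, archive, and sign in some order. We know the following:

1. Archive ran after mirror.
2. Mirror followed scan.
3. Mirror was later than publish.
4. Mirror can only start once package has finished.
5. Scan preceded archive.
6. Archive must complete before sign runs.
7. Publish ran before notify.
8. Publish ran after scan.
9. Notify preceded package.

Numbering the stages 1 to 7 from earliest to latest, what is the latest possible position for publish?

2

Publish must come before archive, mirror, notify, package, and sign — 5 stages forced after it.
Everything else can be placed before publish in some valid order, so publish can sit as late as position 7 − 5 = 2.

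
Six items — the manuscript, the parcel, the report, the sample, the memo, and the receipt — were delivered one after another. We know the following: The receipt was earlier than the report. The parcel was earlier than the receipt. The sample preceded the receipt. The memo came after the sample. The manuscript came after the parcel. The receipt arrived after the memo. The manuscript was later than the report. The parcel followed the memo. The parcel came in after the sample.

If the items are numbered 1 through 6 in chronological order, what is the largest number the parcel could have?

3

The parcel must come before the manuscript, the receipt, and the report — 3 items forced after it.
Everything else can be placed before the parcel in some valid order, so the parcel can sit as late as position 6 − 3 = 3.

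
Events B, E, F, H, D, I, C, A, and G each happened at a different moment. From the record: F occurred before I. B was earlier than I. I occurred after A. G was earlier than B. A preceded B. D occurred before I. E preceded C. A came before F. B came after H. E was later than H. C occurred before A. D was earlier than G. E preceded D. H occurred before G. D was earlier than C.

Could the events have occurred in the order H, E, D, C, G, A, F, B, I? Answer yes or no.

yes

Check each stated constraint against the proposed order — e.g. D is ahead of I; H is ahead of B. Every pair is in the required order; nothing is violated.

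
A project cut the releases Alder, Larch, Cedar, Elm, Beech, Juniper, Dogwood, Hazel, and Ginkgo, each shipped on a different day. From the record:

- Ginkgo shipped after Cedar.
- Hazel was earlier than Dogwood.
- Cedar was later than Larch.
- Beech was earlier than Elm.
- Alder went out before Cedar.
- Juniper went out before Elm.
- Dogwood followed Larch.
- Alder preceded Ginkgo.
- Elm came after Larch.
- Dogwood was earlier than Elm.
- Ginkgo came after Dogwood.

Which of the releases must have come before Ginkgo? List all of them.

Directly stated before Ginkgo: Alder, Cedar, and Dogwood.
Hazel reaches Ginkgo via Hazel → Dogwood → Ginkgo.
Larch reaches Ginkgo via Larch → Cedar → Ginkgo.

Alder, Cedar, Dogwood, Hazel, Larch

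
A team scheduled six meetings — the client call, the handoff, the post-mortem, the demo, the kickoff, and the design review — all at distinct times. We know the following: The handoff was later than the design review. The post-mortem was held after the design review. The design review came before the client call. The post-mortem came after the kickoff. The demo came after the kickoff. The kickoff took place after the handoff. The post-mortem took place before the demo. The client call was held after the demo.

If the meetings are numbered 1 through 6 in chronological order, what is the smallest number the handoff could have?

2

The design review must come before the handoff — 1 forced predecessor.
Nothing else is forced ahead of the handoff, so its earliest slot is position 1 + 1 = 2.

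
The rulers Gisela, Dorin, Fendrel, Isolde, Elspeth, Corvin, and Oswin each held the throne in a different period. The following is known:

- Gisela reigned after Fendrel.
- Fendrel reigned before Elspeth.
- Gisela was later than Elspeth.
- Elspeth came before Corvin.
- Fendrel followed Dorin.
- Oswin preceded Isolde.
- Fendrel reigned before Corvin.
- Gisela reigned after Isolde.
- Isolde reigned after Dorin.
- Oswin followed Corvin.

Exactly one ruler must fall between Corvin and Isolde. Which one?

Tracing the constraints gives Corvin → Oswin → Isolde, so Oswin sits after Corvin and before Isolde.
No other ruler is forced both after Corvin and before Isolde.

Oswin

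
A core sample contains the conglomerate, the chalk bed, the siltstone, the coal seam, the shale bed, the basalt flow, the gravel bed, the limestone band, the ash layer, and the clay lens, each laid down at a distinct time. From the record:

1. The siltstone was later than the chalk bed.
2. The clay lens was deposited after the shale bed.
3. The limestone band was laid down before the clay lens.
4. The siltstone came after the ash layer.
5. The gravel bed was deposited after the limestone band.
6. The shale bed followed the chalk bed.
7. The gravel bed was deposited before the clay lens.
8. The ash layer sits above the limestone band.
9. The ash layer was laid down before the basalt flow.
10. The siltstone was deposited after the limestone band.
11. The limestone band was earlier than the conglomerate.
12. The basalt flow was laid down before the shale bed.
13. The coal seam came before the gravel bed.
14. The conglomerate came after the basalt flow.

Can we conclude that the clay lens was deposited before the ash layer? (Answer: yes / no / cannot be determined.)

Tracing the constraints gives the ash layer → the basalt flow → the shale bed → the clay lens, so the ash layer must come before the clay lens.
That means the clay lens cannot be before the ash layer.

no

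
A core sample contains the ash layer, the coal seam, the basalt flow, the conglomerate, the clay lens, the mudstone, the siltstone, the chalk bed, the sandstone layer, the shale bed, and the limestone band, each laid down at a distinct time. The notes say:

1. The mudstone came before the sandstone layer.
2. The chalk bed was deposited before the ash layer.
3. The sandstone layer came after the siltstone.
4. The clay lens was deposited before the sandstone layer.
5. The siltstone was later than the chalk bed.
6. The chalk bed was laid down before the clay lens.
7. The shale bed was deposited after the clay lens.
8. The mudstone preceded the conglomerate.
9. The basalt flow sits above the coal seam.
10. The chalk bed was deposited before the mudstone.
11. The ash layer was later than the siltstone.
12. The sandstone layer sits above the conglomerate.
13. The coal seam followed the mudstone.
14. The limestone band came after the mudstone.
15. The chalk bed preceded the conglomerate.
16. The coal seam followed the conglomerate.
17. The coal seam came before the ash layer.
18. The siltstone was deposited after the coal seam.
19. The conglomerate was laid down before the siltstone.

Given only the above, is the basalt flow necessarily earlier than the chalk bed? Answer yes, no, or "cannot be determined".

Tracing the constraints gives the chalk bed → the conglomerate → the coal seam → the basalt flow, so the chalk bed must come before the basalt flow.
That means the basalt flow cannot be before the chalk bed.

no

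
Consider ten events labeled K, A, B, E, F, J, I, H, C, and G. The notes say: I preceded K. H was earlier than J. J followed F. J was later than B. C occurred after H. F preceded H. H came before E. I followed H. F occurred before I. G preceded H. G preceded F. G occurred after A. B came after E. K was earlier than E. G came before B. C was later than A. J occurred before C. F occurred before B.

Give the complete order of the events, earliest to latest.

A, G, F, H, I, K, E, B, J, C

The constraints fix every adjacent pair, so only one ordering works:
A → G → F → H → I → K → E → B → J → C.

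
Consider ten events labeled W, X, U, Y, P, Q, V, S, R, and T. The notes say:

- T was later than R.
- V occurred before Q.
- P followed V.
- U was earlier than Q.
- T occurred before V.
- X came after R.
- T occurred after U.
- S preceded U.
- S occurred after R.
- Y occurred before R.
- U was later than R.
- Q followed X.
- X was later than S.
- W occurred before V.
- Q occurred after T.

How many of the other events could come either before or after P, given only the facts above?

Forced before P: R, S, T, U, V, W, and Y.
That leaves Q and X with no forced order relative to P — 2.

2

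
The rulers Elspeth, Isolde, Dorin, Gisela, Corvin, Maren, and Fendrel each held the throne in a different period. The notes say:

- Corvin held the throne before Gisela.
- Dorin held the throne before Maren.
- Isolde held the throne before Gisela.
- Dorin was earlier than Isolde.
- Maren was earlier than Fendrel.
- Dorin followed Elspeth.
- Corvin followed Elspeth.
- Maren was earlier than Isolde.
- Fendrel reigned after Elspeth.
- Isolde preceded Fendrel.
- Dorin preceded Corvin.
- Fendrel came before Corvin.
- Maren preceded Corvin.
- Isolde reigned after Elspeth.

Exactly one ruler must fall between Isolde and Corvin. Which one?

Fendrel

Tracing the constraints gives Isolde → Fendrel → Corvin, so Fendrel sits after Isolde and before Corvin.
No other ruler is forced both after Isolde and before Corvin.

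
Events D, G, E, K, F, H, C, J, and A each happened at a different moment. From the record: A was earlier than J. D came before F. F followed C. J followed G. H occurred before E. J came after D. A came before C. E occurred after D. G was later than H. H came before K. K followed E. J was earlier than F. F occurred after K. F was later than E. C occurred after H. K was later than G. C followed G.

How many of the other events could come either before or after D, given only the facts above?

Forced after D: E, F, J, and K.
That leaves A, C, G, and H with no forced order relative to D — 4.

4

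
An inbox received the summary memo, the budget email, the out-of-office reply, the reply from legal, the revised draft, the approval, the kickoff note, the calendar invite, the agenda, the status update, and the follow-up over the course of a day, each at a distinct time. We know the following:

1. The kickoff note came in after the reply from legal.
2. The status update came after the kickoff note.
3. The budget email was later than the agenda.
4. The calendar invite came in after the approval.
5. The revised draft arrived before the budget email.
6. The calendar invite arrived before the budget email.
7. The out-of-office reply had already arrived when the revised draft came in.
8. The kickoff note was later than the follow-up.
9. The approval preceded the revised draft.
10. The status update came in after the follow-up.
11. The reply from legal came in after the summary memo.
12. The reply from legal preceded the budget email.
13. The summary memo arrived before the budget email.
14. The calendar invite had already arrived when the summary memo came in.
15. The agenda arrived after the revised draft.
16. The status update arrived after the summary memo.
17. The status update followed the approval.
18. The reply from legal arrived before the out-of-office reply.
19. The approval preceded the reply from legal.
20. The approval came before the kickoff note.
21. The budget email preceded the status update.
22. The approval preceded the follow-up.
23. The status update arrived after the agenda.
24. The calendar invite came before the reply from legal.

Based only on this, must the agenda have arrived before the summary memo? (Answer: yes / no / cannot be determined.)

Tracing the constraints gives the summary memo → the reply from legal → the out-of-office reply → the revised draft → the agenda, so the summary memo must come before the agenda.
That means the agenda cannot be before the summary memo.

no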